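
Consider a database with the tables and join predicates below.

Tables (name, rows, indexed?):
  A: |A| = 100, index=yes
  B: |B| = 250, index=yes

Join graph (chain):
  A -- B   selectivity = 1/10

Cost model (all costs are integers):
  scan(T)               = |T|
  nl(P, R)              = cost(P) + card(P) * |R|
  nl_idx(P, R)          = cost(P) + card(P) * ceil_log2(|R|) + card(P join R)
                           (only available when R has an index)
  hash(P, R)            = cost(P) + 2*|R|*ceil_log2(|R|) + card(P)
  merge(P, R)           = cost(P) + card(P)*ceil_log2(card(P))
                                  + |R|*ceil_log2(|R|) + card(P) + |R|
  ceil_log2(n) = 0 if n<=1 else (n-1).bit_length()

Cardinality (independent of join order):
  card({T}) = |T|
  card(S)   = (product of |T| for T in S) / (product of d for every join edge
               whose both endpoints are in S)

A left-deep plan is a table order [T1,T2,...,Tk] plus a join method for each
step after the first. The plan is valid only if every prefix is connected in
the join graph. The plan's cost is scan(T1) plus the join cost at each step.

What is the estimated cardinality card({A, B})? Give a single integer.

Tables in S: A(100), B(250)
Edges inside S: A-B(d=10)
numerator = 100 * 250 = 25000
denominator = 10 = 10
card(S) = 25000 / 10 = 2500

2500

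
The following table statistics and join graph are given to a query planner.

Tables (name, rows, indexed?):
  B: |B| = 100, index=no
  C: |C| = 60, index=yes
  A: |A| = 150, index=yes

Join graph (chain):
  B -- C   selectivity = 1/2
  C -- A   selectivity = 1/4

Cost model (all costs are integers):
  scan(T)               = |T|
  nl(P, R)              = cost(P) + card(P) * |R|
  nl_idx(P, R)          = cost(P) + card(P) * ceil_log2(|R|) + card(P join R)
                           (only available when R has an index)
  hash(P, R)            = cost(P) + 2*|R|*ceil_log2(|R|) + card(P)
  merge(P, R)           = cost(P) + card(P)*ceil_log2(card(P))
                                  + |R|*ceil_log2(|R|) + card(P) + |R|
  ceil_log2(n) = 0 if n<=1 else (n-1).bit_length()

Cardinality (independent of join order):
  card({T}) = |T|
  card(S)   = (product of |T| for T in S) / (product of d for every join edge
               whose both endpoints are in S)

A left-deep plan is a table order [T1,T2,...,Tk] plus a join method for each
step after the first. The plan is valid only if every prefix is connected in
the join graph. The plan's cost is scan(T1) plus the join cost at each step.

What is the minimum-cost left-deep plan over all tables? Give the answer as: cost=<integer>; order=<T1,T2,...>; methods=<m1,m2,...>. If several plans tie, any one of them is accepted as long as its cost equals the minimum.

cost=4670; order=A,C,B; methods=hash,hash

Selinger DP (subsets sized 1..n):
  {B}: scan cost=100, card=100
  {C}: scan cost=60, card=60
  {A}: scan cost=150, card=150
  {BC}: card=3000; try (C,hash)→920, (B,merge)→1280, (C,merge)→1320, (B,hash)→1520, (C,nl_idx)→3700, (B,nl)→6060 …(+1); best=920 via (C,hash)
  {AC}: card=2250; try (C,hash)→1020, (A,merge)→1830, (C,merge)→1920, (A,hash)→2520, (A,nl_idx)→2790, (C,nl_idx)→3300 …(+2); best=1020 via (C,hash)
  {ABC}: card=112500; try (B,hash)→4670, (A,hash)→6320, (B,merge)→31070, (A,merge)→41270, (A,nl_idx)→137420, (B,nl)→226020 …(+1); best=4670 via (B,hash)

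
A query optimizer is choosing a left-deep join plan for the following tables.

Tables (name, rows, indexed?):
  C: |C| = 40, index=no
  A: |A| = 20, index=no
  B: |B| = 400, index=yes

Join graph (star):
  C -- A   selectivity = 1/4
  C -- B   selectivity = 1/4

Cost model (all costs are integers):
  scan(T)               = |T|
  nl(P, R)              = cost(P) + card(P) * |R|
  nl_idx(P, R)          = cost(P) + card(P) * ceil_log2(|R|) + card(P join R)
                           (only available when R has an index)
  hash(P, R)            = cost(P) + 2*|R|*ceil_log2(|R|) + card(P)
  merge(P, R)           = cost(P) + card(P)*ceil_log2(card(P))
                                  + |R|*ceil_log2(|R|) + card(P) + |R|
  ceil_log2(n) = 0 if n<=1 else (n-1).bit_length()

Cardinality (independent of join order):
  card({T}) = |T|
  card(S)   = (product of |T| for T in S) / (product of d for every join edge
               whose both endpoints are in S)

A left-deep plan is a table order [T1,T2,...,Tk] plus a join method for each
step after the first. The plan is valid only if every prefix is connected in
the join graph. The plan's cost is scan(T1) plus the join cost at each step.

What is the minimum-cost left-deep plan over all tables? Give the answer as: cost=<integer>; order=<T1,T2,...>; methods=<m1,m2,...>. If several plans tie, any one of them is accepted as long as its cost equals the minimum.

cost=5480; order=B,C,A; methods=hash,hash

Selinger DP (subsets sized 1..n):
  {C}: scan cost=40, card=40
  {A}: scan cost=20, card=20
  {B}: scan cost=400, card=400
  {AC}: card=200; try (A,hash)→280, (C,merge)→420, (A,merge)→440, (C,hash)→520, (C,nl)→820, (A,nl)→840; best=280 via (A,hash)
  {BC}: card=4000; try (C,hash)→1280, (B,merge)→4320, (B,nl_idx)→4400, (C,merge)→4680, (B,hash)→7280, (B,nl)→16040 …(+1); best=1280 via (C,hash)
  {ABC}: card=20000; try (A,hash)→5480, (B,merge)→6080, (B,hash)→7680, (B,nl_idx)→22080, (A,merge)→53400, (B,nl)→80280 …(+1); best=5480 via (A,hash)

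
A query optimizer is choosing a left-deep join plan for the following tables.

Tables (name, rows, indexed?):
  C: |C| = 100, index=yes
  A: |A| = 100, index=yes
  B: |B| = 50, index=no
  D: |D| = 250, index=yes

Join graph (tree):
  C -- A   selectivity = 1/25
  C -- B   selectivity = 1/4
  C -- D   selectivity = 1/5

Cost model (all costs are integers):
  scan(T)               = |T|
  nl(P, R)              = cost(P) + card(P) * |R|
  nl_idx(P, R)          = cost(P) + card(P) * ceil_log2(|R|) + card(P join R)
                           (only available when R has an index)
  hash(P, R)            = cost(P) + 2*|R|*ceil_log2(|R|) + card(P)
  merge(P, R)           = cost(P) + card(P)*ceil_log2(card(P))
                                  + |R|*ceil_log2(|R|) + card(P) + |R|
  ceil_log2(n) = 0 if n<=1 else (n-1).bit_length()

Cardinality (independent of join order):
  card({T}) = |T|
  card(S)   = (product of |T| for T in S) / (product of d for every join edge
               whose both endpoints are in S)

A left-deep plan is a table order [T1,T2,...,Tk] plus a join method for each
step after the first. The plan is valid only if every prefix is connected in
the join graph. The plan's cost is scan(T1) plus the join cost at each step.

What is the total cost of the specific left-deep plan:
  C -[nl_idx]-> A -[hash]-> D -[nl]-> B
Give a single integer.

step 1: scan C: cost=100, card=100
step 2: join A via nl_idx
    card(P join A) = 100*100/(25) = 400
    cost = 100 + 100*7 + 400 = 1200
step 3: join D via hash
    card(P join D) = 400*250/(5) = 20000
    cost = 1200 + 2*250*8 + 400 = 5600
step 4: join B via nl
    card(P join B) = 20000*50/(4) = 250000
    cost = 5600 + 20000*50 = 1005600

1005600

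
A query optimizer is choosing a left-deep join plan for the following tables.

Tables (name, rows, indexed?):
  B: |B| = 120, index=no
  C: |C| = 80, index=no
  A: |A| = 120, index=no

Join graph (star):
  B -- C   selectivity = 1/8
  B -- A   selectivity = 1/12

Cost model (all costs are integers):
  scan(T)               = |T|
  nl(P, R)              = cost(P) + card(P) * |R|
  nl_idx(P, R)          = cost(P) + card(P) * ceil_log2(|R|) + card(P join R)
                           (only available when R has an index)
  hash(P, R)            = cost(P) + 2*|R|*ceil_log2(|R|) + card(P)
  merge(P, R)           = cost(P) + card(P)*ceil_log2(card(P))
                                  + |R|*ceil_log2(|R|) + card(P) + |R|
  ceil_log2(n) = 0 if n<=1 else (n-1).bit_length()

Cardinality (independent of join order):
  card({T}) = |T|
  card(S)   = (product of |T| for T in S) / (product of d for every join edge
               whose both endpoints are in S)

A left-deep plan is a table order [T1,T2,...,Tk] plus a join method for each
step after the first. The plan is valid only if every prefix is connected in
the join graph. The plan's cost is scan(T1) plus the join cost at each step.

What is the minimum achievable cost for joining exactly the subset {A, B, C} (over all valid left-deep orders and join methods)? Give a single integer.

Selinger DP over subsets of {A,B,C}:
  {B}: scan cost=120, card=120
  {C}: scan cost=80, card=80
  {A}: scan cost=120, card=120
  {BC}: card=1200; try (C,hash)→1360, (B,merge)→1680, (C,merge)→1720, (B,hash)→1840, (B,nl)→9680, (C,nl)→9720; best=1360 via (C,hash)
  {AB}: card=1200; try (B,hash)→1920, (A,hash)→1920, (B,merge)→2040, (A,merge)→2040, (B,nl)→14520, (A,nl)→14520; best=1920 via (B,hash)
  {ABC}: card=12000; try (C,hash)→4240, (A,hash)→4240, (A,merge)→16720, (C,merge)→16960, (C,nl)→97920, (A,nl)→145360; best=4240 via (C,hash)

4240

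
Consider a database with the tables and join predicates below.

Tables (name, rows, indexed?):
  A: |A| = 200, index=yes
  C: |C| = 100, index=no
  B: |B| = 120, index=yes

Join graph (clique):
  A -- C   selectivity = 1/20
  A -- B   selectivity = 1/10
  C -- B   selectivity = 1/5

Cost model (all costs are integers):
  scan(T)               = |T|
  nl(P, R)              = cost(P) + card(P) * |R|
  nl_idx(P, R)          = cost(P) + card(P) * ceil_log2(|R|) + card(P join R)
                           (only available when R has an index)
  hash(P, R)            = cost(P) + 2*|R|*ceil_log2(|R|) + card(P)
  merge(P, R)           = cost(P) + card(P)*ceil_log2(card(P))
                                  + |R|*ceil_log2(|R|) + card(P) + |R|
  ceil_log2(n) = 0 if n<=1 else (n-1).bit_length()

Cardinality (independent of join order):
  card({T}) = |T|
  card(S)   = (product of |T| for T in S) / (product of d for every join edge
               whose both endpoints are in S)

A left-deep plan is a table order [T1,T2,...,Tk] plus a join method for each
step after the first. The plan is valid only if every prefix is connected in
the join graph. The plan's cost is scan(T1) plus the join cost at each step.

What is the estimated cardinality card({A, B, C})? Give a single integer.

2400

Tables in S: A(200), B(120), C(100)
Edges inside S: A-C(d=20), A-B(d=10), C-B(d=5)
numerator = 200 * 120 * 100 = 2400000
denominator = 20 * 10 * 5 = 1000
card(S) = 2400000 / 1000 = 2400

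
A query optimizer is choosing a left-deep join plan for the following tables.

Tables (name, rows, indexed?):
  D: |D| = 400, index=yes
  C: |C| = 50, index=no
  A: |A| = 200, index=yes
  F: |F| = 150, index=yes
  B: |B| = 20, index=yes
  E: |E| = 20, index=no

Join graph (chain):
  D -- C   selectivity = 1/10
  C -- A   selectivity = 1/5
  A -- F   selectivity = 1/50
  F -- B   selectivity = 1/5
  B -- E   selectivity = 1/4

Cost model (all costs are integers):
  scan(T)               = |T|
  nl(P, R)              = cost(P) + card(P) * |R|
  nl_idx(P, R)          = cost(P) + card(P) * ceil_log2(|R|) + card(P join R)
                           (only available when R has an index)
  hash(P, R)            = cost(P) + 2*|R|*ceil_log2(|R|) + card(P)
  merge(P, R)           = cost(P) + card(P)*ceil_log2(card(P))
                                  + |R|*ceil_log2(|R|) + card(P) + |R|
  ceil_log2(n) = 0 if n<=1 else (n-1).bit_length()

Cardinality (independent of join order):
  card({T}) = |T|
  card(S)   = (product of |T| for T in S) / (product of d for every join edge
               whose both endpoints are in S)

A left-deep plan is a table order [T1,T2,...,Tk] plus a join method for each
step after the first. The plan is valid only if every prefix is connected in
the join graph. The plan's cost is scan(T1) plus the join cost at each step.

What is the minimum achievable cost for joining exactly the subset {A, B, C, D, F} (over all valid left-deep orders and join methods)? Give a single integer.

Selinger DP over subsets of {A,B,C,D,F}:
  {D}: scan cost=400, card=400
  {C}: scan cost=50, card=50
  {A}: scan cost=200, card=200
  {F}: scan cost=150, card=150
  {B}: scan cost=20, card=20
  {CD}: card=2000; try (C,hash)→1400, (D,nl_idx)→2500, (D,merge)→4400, (C,merge)→4750, (D,hash)→7300, (D,nl)→20050 …(+1); best=1400 via (C,hash)
  {AC}: card=2000; try (C,hash)→1000, (A,merge)→2200, (C,merge)→2350, (A,nl_idx)→2450, (A,hash)→3300, (A,nl)→10050 …(+1); best=1000 via (C,hash)
  {AF}: card=600; try (A,nl_idx)→1950, (F,nl_idx)→2400, (F,hash)→2800, (A,merge)→3300, (F,merge)→3350, (A,hash)→3500 …(+2); best=1950 via (A,nl_idx)
  {BF}: card=600; try (B,hash)→500, (F,nl_idx)→780, (F,merge)→1490, (B,nl_idx)→1500, (B,merge)→1620, (F,hash)→2440 …(+2); best=500 via (B,hash)
  {ACD}: card=80000; try (A,hash)→6600, (D,hash)→10200, (A,merge)→27200, (D,merge)→29000, (A,nl_idx)→97400, (D,nl_idx)→99000 …(+2); best=6600 via (A,hash)
  {ACF}: card=6000; try (C,hash)→3150, (F,hash)→5400, (C,merge)→8900, (F,nl_idx)→23000, (F,merge)→26350, (C,nl)→31950 …(+1); best=3150 via (C,hash)
  {ABF}: card=2400; try (B,hash)→2750, (A,hash)→4300, (B,nl_idx)→7350, (A,nl_idx)→7700, (B,merge)→8670, (A,merge)→8900 …(+2); best=2750 via (B,hash)
  {ACDF}: card=240000; try (D,hash)→16350, (F,hash)→89000, (D,merge)→91150, (D,nl_idx)→297150, (F,nl_idx)→886600, (F,merge)→1447950 …(+2); best=16350 via (D,hash)
  {ABCF}: card=24000; try (C,hash)→5750, (B,hash)→9350, (C,merge)→34300, (B,nl_idx)→57150, (B,merge)→87270, (C,nl)→122750 …(+1); best=5750 via (C,hash)
  {ABCDF}: card=960000; try (D,hash)→36950, (B,hash)→256550, (D,merge)→393750, (D,nl_idx)→1181750, (B,nl_idx)→2176350, (B,merge)→4576470 …(+2); best=36950 via (D,hash)

36950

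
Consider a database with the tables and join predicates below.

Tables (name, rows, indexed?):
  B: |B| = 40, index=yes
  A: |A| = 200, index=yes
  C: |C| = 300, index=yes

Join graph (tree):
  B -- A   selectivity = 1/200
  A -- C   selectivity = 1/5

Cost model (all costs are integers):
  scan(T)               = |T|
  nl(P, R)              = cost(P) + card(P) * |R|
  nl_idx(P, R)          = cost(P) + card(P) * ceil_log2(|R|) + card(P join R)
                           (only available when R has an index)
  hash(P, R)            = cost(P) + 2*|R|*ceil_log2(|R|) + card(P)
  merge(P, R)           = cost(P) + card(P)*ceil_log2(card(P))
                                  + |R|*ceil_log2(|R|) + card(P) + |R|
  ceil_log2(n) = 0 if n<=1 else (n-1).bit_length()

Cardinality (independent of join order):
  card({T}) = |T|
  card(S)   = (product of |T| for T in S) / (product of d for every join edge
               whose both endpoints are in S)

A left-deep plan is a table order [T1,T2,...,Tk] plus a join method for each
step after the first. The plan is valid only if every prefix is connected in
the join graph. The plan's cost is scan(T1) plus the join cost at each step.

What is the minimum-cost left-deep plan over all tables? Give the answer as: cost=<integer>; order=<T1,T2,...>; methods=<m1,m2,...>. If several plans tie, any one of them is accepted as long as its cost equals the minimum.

Selinger DP (subsets sized 1..n):
  {B}: scan cost=40, card=40
  {A}: scan cost=200, card=200
  {C}: scan cost=300, card=300
  {AB}: card=40; try (A,nl_idx)→400, (B,hash)→880, (B,nl_idx)→1440, (A,merge)→2120, (B,merge)→2280, (A,hash)→3280 …(+2); best=400 via (A,nl_idx)
  {AC}: card=12000; try (A,hash)→3800, (C,merge)→5000, (A,merge)→5100, (C,hash)→5800, (C,nl_idx)→14000, (A,nl_idx)→14700 …(+2); best=3800 via (A,hash)
  {ABC}: card=2400; try (C,nl_idx)→3160, (C,merge)→3680, (C,hash)→5840, (C,nl)→12400, (B,hash)→16280, (B,nl_idx)→78200 …(+2); best=3160 via (C,nl_idx)

cost=3160; order=B,A,C; methods=nl_idx,nl_idx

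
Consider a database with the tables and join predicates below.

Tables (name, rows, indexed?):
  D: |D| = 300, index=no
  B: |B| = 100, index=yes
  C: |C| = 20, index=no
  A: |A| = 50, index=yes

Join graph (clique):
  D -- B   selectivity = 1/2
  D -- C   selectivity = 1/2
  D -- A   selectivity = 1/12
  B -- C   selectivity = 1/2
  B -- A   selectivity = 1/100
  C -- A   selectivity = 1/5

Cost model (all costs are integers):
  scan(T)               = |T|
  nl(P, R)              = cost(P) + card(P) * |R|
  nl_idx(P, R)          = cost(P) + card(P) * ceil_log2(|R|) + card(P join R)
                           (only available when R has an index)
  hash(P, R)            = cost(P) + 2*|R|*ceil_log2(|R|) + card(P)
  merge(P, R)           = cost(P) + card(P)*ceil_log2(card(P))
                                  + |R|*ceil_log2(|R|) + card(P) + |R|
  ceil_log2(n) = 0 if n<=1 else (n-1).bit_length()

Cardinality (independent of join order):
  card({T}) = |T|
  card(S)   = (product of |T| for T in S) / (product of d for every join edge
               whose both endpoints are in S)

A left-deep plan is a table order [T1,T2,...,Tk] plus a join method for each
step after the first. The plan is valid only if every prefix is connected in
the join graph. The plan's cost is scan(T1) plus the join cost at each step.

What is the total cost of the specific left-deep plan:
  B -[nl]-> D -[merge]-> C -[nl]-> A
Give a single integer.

4005220

step 1: scan B: cost=100, card=100
step 2: join D via nl
    card(P join D) = 100*300/(2) = 15000
    cost = 100 + 100*300 = 30100
step 3: join C via merge
    card(P join C) = 15000*20/(2*2) = 75000
    cost = 30100 + 15000*14 + 20*5 + 15000 + 20 = 255220
step 4: join A via nl
    card(P join A) = 75000*50/(12*100*5) = 625
    cost = 255220 + 75000*50 = 4005220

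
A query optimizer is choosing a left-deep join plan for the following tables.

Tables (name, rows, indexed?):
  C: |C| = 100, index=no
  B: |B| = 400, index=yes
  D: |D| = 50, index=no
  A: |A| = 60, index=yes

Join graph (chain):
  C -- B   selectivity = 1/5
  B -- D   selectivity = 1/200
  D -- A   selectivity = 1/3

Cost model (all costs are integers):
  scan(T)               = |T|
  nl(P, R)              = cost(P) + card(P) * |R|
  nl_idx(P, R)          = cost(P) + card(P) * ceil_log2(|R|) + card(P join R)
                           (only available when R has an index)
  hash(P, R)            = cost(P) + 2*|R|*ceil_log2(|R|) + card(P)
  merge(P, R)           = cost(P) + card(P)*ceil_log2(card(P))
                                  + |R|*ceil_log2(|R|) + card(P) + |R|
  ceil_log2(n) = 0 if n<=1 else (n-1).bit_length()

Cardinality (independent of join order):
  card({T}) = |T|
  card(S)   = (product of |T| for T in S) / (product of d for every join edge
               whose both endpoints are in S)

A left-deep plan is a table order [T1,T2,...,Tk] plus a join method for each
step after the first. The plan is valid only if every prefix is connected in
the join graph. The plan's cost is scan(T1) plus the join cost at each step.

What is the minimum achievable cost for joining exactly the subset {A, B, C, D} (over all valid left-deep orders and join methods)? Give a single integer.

Selinger DP over subsets of {A,B,C,D}:
  {C}: scan cost=100, card=100
  {B}: scan cost=400, card=400
  {D}: scan cost=50, card=50
  {A}: scan cost=60, card=60
  {BC}: card=8000; try (C,hash)→2200, (B,merge)→4900, (C,merge)→5200, (B,hash)→7400, (B,nl_idx)→9000, (B,nl)→40100 …(+1); best=2200 via (C,hash)
  {BD}: card=100; try (B,nl_idx)→600, (D,hash)→1400, (B,merge)→4400, (D,merge)→4750, (B,hash)→7300, (B,nl)→20050 …(+1); best=600 via (B,nl_idx)
  {AD}: card=1000; try (D,hash)→720, (A,hash)→820, (A,merge)→820, (D,merge)→830, (A,nl_idx)→1350, (A,nl)→3050 …(+1); best=720 via (D,hash)
  {BCD}: card=2000; try (C,hash)→2100, (C,merge)→2200, (C,nl)→10600, (D,hash)→10800, (D,merge)→114550, (D,nl)→402200; best=2100 via (C,hash)
  {ABD}: card=2000; try (A,hash)→1420, (A,merge)→1820, (A,nl_idx)→3200, (A,nl)→6600, (B,hash)→8920, (B,nl_idx)→11720 …(+2); best=1420 via (A,hash)
  {ABCD}: card=40000; try (C,hash)→4820, (A,hash)→4820, (C,merge)→26220, (A,merge)→26520, (A,nl_idx)→54100, (A,nl)→122100 …(+1); best=4820 via (C,hash)

4820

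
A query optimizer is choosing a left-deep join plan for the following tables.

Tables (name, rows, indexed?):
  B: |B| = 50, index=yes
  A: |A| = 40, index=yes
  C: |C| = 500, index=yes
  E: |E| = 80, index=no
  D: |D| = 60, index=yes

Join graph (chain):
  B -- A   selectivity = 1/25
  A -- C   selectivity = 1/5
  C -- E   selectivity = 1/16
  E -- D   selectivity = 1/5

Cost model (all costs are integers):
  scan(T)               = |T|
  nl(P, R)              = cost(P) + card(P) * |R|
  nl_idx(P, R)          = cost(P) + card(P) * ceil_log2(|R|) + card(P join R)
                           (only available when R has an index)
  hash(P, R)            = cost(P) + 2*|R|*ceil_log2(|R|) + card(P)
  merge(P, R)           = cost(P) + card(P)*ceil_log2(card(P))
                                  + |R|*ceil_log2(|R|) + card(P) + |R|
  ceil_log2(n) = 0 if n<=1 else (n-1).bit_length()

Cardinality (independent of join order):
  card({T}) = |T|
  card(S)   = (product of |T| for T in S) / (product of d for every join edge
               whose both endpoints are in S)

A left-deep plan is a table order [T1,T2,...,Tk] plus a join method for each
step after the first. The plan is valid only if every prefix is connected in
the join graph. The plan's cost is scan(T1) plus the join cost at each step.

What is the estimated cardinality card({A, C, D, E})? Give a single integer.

240000

Tables in S: A(40), C(500), D(60), E(80)
Edges inside S: A-C(d=5), C-E(d=16), E-D(d=5)
numerator = 40 * 500 * 60 * 80 = 96000000
denominator = 5 * 16 * 5 = 400
card(S) = 96000000 / 400 = 240000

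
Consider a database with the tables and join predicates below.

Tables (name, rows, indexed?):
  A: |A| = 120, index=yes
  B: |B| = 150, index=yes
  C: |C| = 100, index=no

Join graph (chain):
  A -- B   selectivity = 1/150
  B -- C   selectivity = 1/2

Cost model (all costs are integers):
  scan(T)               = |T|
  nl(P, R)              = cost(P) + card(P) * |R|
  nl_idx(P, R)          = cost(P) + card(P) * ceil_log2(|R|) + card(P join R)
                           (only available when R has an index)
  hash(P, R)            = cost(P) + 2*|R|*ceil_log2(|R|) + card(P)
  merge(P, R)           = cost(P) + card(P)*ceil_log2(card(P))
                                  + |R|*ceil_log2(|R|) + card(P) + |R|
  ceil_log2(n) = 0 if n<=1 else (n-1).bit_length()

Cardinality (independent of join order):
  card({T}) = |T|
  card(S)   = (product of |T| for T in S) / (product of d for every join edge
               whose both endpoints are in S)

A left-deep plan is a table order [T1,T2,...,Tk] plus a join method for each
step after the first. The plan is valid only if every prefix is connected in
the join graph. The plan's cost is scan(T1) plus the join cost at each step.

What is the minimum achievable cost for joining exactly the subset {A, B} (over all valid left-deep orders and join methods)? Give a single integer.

1200

Selinger DP over subsets of {A,B}:
  {A}: scan cost=120, card=120
  {B}: scan cost=150, card=150
  {AB}: card=120; try (B,nl_idx)→1200, (A,nl_idx)→1320, (A,hash)→1980, (B,merge)→2430, (A,merge)→2460, (B,hash)→2640 …(+2); best=1200 via (B,nl_idx)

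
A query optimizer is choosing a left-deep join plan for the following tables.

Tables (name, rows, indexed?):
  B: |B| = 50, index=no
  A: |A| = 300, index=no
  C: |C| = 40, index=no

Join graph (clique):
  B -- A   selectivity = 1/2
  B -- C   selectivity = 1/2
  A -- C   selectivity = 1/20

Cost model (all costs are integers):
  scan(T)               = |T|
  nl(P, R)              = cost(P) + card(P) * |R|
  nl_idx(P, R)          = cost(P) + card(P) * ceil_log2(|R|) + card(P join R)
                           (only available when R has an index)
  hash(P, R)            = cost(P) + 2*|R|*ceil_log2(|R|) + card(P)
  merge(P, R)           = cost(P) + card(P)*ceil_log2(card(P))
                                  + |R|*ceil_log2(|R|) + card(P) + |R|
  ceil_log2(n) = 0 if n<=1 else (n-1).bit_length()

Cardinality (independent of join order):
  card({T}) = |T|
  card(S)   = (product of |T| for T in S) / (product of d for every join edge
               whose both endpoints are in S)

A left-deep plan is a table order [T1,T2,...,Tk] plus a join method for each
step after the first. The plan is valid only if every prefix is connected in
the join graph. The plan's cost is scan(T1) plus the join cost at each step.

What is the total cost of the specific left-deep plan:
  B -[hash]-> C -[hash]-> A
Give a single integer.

step 1: scan B: cost=50, card=50
step 2: join C via hash
    card(P join C) = 50*40/(2) = 1000
    cost = 50 + 2*40*6 + 50 = 580
step 3: join A via hash
    card(P join A) = 1000*300/(2*20) = 7500
    cost = 580 + 2*300*9 + 1000 = 6980

6980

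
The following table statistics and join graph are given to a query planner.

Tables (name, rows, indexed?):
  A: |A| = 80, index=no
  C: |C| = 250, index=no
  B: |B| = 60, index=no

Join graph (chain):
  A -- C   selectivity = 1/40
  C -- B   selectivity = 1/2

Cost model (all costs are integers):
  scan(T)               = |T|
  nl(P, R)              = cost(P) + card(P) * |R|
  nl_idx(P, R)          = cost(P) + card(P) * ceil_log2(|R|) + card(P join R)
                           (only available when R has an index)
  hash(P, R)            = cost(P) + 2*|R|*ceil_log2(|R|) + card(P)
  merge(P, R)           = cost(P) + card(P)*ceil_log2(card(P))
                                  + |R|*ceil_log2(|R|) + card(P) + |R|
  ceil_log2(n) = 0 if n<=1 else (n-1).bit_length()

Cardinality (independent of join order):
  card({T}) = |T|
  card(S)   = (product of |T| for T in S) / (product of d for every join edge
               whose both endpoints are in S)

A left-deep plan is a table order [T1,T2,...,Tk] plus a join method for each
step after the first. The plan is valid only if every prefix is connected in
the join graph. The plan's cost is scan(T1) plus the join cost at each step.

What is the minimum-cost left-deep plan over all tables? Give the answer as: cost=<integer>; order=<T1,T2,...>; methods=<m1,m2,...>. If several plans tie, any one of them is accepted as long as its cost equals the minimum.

cost=2840; order=C,A,B; methods=hash,hash

Selinger DP (subsets sized 1..n):
  {A}: scan cost=80, card=80
  {C}: scan cost=250, card=250
  {B}: scan cost=60, card=60
  {AC}: card=500; try (A,hash)→1620, (C,merge)→2970, (A,merge)→3140, (C,hash)→4160, (C,nl)→20080, (A,nl)→20250; best=1620 via (A,hash)
  {BC}: card=7500; try (B,hash)→1220, (C,merge)→2730, (B,merge)→2920, (C,hash)→4120, (C,nl)→15060, (B,nl)→15250; best=1220 via (B,hash)
  {ABC}: card=15000; try (B,hash)→2840, (B,merge)→7040, (A,hash)→9840, (B,nl)→31620, (A,merge)→106860, (A,nl)→601220; best=2840 via (B,hash)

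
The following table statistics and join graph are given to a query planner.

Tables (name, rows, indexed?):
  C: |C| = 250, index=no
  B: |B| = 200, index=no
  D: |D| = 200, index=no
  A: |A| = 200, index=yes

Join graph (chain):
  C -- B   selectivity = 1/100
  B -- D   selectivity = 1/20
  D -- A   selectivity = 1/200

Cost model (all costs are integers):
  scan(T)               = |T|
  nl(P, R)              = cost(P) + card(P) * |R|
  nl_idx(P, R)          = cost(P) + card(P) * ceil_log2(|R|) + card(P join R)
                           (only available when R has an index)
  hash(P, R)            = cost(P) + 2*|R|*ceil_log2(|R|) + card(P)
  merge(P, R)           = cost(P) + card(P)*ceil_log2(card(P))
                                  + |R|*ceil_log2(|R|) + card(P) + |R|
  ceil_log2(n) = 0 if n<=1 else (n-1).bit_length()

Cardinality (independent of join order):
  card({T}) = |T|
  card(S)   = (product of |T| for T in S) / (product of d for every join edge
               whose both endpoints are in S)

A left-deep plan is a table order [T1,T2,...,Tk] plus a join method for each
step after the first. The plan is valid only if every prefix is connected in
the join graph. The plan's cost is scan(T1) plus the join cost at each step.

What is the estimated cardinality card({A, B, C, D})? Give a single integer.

5000

Tables in S: A(200), B(200), C(250), D(200)
Edges inside S: C-B(d=100), B-D(d=20), D-A(d=200)
numerator = 200 * 200 * 250 * 200 = 2000000000
denominator = 100 * 20 * 200 = 400000
card(S) = 2000000000 / 400000 = 5000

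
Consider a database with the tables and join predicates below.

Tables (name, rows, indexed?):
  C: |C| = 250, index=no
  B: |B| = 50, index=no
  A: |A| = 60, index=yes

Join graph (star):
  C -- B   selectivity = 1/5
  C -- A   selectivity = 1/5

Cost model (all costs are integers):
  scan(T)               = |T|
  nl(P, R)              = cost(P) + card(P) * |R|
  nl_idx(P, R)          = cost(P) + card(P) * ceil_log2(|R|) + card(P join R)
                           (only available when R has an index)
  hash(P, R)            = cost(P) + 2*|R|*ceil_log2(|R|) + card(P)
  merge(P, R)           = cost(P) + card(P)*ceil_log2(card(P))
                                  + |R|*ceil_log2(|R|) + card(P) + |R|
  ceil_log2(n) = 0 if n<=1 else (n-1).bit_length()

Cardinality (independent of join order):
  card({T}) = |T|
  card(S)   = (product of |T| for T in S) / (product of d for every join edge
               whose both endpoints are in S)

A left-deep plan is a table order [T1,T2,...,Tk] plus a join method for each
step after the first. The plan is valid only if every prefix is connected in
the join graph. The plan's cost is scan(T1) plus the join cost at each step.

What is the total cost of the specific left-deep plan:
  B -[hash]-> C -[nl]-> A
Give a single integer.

154100

step 1: scan B: cost=50, card=50
step 2: join C via hash
    card(P join C) = 50*250/(5) = 2500
    cost = 50 + 2*250*8 + 50 = 4100
step 3: join A via nl
    card(P join A) = 2500*60/(5) = 30000
    cost = 4100 + 2500*60 = 154100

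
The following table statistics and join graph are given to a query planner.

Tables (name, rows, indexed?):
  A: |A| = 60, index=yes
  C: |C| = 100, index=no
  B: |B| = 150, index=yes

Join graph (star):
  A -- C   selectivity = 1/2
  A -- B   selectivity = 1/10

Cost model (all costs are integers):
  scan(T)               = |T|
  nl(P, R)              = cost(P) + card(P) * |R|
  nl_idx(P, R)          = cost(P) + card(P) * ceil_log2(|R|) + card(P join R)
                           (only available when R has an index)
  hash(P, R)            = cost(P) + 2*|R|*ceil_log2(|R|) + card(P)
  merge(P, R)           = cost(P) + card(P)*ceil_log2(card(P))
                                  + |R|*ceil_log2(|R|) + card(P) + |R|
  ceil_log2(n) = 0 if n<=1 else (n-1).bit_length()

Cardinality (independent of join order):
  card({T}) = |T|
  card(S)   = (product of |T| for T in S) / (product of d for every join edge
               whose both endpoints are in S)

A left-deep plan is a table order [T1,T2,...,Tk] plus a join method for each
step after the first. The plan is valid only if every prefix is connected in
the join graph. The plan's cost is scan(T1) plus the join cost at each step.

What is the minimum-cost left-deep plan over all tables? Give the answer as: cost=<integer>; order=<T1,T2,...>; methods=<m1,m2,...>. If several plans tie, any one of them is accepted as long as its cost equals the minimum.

Selinger DP (subsets sized 1..n):
  {A}: scan cost=60, card=60
  {C}: scan cost=100, card=100
  {B}: scan cost=150, card=150
  {AC}: card=3000; try (A,hash)→920, (C,merge)→1280, (A,merge)→1320, (C,hash)→1520, (A,nl_idx)→3700, (C,nl)→6060 …(+1); best=920 via (A,hash)
  {AB}: card=900; try (A,hash)→1020, (B,nl_idx)→1440, (B,merge)→1830, (A,merge)→1920, (A,nl_idx)→1950, (B,hash)→2520 …(+2); best=1020 via (A,hash)
  {ABC}: card=45000; try (C,hash)→3320, (B,hash)→6320, (C,merge)→11720, (B,merge)→41270, (B,nl_idx)→69920, (C,nl)→91020 …(+1); best=3320 via (C,hash)

cost=3320; order=B,A,C; methods=hash,hash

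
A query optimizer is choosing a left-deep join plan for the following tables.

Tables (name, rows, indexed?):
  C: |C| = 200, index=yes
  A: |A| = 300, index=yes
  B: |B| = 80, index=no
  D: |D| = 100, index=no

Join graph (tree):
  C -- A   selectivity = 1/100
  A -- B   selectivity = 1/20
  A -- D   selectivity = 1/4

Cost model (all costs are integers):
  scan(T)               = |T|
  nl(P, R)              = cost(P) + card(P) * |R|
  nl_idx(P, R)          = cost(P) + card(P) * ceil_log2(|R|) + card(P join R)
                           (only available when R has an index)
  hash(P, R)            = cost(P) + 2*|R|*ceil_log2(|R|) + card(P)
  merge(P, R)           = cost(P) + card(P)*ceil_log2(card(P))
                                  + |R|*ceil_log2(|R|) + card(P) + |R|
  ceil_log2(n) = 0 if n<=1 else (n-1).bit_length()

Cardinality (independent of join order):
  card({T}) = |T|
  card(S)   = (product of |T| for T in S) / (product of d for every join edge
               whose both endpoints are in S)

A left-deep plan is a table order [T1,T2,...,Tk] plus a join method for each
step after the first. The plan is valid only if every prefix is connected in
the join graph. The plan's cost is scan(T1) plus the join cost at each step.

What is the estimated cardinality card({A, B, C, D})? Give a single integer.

Tables in S: A(300), B(80), C(200), D(100)
Edges inside S: C-A(d=100), A-B(d=20), A-D(d=4)
numerator = 300 * 80 * 200 * 100 = 480000000
denominator = 100 * 20 * 4 = 8000
card(S) = 480000000 / 8000 = 60000

60000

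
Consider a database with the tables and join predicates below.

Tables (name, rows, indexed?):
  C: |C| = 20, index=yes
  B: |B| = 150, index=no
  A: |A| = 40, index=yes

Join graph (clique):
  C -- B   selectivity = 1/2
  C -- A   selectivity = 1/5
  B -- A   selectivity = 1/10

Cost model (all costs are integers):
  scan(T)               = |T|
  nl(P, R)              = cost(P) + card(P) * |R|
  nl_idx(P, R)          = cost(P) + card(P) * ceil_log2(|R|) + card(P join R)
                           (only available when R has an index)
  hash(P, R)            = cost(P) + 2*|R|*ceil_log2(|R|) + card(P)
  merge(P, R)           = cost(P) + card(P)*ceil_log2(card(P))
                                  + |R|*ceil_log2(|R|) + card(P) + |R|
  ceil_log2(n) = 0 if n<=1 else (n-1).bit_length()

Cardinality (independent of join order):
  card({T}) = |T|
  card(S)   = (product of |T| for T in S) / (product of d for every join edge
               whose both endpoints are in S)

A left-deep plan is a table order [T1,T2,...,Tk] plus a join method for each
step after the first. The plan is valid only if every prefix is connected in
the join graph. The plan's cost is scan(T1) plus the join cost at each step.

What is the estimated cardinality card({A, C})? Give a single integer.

160

Tables in S: A(40), C(20)
Edges inside S: C-A(d=5)
numerator = 40 * 20 = 800
denominator = 5 = 5
card(S) = 800 / 5 = 160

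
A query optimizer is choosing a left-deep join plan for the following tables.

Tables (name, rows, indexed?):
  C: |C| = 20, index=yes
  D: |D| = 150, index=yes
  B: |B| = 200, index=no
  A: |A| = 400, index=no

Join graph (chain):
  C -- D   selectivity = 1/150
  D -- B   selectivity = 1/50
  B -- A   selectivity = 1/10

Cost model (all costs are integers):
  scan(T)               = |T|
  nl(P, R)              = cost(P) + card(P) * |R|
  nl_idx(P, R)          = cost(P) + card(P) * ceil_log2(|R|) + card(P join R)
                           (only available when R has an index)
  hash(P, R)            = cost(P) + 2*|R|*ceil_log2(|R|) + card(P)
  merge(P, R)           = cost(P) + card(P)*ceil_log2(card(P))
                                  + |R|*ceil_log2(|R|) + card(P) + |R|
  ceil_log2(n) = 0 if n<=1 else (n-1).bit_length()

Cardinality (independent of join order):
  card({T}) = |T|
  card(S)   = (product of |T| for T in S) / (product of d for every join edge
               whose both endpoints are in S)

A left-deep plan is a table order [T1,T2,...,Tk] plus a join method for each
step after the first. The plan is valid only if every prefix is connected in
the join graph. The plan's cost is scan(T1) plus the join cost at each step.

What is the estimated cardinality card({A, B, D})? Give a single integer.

24000

Tables in S: A(400), B(200), D(150)
Edges inside S: D-B(d=50), B-A(d=10)
numerator = 400 * 200 * 150 = 12000000
denominator = 50 * 10 = 500
card(S) = 12000000 / 500 = 24000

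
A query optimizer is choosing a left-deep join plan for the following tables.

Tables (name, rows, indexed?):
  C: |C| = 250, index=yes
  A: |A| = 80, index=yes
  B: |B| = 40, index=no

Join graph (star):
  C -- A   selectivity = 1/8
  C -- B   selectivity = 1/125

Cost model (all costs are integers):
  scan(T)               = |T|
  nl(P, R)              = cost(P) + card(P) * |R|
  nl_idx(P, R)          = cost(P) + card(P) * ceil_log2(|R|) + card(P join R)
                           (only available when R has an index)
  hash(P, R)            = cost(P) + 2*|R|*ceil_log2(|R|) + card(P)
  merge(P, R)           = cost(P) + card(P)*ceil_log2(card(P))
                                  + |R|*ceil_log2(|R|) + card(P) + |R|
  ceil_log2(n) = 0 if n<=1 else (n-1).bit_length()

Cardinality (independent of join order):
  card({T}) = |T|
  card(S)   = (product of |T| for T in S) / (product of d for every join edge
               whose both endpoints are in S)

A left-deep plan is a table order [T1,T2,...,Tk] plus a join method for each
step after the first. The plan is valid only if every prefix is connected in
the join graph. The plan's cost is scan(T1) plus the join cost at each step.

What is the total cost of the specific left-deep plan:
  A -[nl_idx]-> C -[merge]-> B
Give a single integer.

36000

step 1: scan A: cost=80, card=80
step 2: join C via nl_idx
    card(P join C) = 80*250/(8) = 2500
    cost = 80 + 80*8 + 2500 = 3220
step 3: join B via merge
    card(P join B) = 2500*40/(125) = 800
    cost = 3220 + 2500*12 + 40*6 + 2500 + 40 = 36000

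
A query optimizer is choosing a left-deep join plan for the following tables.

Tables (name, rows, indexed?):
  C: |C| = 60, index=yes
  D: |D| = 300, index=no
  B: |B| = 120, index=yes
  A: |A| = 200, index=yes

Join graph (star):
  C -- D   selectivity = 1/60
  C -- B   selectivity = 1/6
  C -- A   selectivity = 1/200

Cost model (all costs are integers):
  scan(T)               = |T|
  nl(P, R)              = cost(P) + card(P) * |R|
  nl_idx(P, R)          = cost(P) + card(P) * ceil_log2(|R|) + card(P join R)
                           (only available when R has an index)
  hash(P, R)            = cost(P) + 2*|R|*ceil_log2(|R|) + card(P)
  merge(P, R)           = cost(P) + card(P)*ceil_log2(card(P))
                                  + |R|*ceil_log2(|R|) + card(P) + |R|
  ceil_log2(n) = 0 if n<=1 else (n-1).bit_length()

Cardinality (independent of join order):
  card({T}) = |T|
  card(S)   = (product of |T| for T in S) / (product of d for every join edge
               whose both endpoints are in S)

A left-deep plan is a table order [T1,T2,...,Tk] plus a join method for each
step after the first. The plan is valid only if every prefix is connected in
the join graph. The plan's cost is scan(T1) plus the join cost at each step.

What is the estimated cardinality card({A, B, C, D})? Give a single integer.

Tables in S: A(200), B(120), C(60), D(300)
Edges inside S: C-D(d=60), C-B(d=6), C-A(d=200)
numerator = 200 * 120 * 60 * 300 = 432000000
denominator = 60 * 6 * 200 = 72000
card(S) = 432000000 / 72000 = 6000

6000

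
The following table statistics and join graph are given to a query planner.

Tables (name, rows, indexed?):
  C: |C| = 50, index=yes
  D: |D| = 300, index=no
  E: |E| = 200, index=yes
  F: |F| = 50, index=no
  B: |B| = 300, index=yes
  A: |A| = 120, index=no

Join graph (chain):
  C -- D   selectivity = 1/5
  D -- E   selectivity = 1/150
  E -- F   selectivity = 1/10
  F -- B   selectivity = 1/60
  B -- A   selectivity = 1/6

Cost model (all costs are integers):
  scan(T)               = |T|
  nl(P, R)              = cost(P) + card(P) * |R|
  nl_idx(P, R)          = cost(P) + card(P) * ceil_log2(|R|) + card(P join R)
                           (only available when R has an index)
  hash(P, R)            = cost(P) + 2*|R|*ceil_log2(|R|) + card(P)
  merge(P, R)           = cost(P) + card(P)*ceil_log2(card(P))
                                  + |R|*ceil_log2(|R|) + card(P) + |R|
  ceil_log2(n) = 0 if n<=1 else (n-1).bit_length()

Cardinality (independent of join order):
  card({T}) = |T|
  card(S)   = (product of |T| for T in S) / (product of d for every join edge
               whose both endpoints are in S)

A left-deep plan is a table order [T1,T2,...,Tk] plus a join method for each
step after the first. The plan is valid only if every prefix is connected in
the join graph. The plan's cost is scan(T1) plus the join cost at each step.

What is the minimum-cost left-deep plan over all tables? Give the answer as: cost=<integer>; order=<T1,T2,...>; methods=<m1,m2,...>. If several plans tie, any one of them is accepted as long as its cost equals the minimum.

Selinger DP (subsets sized 1..n):
  {C}: scan cost=50, card=50
  {D}: scan cost=300, card=300
  {E}: scan cost=200, card=200
  {F}: scan cost=50, card=50
  {B}: scan cost=300, card=300
  {A}: scan cost=120, card=120
  {CD}: card=3000; try (C,hash)→1200, (D,merge)→3400, (C,merge)→3650, (C,nl_idx)→5100, (D,hash)→5500, (D,nl)→15050 …(+1); best=1200 via (C,hash)
  {DE}: card=400; try (E,nl_idx)→3100, (E,hash)→3800, (D,merge)→5000, (E,merge)→5100, (D,hash)→5800, (D,nl)→60200 …(+1); best=3100 via (E,nl_idx)
  {EF}: card=1000; try (F,hash)→1000, (E,nl_idx)→1450, (E,merge)→2200, (F,merge)→2350, (E,hash)→3300, (E,nl)→10050 …(+1); best=1000 via (F,hash)
  {BF}: card=250; try (B,nl_idx)→750, (F,hash)→1200, (B,merge)→3400, (F,merge)→3650, (B,hash)→5500, (B,nl)→15050 …(+1); best=750 via (B,nl_idx)
  {AB}: card=6000; try (A,hash)→2280, (B,merge)→4080, (A,merge)→4260, (B,hash)→5640, (B,nl_idx)→7200, (B,nl)→36120 …(+1); best=2280 via (A,hash)
  {CDE}: card=4000; try (C,hash)→4100, (E,hash)→7400, (C,merge)→7450, (C,nl_idx)→9500, (C,nl)→23100, (E,nl_idx)→29200 …(+2); best=4100 via (C,hash)
  {DEF}: card=2000; try (F,hash)→4100, (D,hash)→7400, (F,merge)→7450, (D,merge)→15000, (F,nl)→23100, (D,nl)→301000; best=4100 via (F,hash)
  {BEF}: card=5000; try (E,hash)→4200, (E,merge)→4800, (B,hash)→7400, (E,nl_idx)→7750, (B,merge)→15000, (B,nl_idx)→15000 …(+2); best=4200 via (E,hash)
  {ABF}: card=5000; try (A,hash)→2680, (A,merge)→3960, (F,hash)→8880, (A,nl)→30750, (F,merge)→86630, (F,nl)→302280; best=2680 via (A,hash)
  {CDEF}: card=20000; try (C,hash)→6700, (F,hash)→8700, (C,merge)→28450, (C,nl_idx)→36100, (F,merge)→56450, (C,nl)→104100 …(+1); best=6700 via (C,hash)
  {BDEF}: card=10000; try (B,hash)→11500, (D,hash)→14600, (B,merge)→31100, (B,nl_idx)→32100, (D,merge)→77200, (B,nl)→604100 …(+1); best=11500 via (B,hash)
  {ABEF}: card=100000; try (E,hash)→10880, (A,hash)→10880, (E,merge)→74480, (A,merge)→75160, (E,nl_idx)→142680, (A,nl)→604200 …(+1); best=10880 via (E,hash)
  {BCDEF}: card=100000; try (C,hash)→22100, (B,hash)→32100, (C,merge)→161850, (C,nl_idx)→171500, (B,nl_idx)→286700, (B,merge)→329700 …(+2); best=22100 via (C,hash)
  {ABDEF}: card=200000; try (A,hash)→23180, (D,hash)→116280, (A,merge)→162460, (A,nl)→1211500, (D,merge)→1813880, (D,nl)→30010880; best=23180 via (A,hash)
  {ABCDEF}: card=2000000; try (A,hash)→123780, (C,hash)→223780, (A,merge)→1823060, (C,nl_idx)→3223180, (C,merge)→3823530, (C,nl)→10023180 …(+1); best=123780 via (A,hash)

cost=123780; order=D,E,F,B,C,A; methods=nl_idx,hash,hash,hash,hash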